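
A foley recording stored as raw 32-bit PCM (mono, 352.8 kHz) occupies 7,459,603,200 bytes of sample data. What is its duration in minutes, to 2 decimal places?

Byte rate = 352,800 × 4 × 1 = 1,411,200 bytes/s.
Duration = 7,459,603,200 / 1,411,200 = 5,286 s.
5,286 s / 60 = 88.10 minutes.

88.10 minutes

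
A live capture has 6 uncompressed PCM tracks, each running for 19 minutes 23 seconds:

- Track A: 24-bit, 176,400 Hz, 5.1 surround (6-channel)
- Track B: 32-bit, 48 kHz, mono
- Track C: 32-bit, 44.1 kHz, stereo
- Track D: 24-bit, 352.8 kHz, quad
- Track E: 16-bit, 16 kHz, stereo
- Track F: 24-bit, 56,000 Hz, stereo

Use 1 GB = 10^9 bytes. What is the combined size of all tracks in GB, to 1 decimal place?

19 minutes 23 seconds = 1,163 s.
Track A: 176,400 × 1,163 × 3 × 6 = 3,692,757,600 bytes.
Track B: 48,000 × 1,163 × 4 × 1 = 223,296,000 bytes.
Track C: 44,100 × 1,163 × 4 × 2 = 410,306,400 bytes.
Track D: 352,800 × 1,163 × 3 × 4 = 4,923,676,800 bytes.
Track E: 16,000 × 1,163 × 2 × 2 = 74,432,000 bytes.
Track F: 56,000 × 1,163 × 3 × 2 = 390,768,000 bytes.
Total = 9,715,236,800 bytes = 9.7 GB.

9.7 GB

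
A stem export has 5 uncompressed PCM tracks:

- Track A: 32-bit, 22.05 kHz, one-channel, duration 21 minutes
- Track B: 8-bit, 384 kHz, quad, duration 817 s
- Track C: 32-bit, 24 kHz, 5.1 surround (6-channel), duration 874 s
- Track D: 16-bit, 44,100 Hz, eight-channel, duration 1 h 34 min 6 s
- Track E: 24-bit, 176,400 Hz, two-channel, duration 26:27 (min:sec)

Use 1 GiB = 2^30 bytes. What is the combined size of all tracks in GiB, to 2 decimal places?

7.02 GiB

Track A: 21 minutes = 1,260 s; 22,050 × 1,260 × 4 × 1 = 111,132,000 bytes.
Track B: 384,000 × 817 × 1 × 4 = 1,254,912,000 bytes.
Track C: 24,000 × 874 × 4 × 6 = 503,424,000 bytes.
Track D: 1 h 34 min 6 s = 5,646 s; 44,100 × 5,646 × 2 × 8 = 3,983,817,600 bytes.
Track E: 26:27 (min:sec) = 1,587 s; 176,400 × 1,587 × 3 × 2 = 1,679,680,800 bytes.
Total = 7,532,966,400 bytes = 7.02 GiB.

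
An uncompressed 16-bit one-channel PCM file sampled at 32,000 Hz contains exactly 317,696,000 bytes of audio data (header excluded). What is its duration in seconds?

Byte rate = 32,000 × 2 × 1 = 64,000 bytes/s.
Duration = 317,696,000 / 64,000 = 4,964 s.

4,964 seconds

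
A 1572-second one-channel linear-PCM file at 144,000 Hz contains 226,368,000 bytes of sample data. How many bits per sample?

8 bits

Bytes per sample = 226,368,000 / (144,000 × 1,572 × 1) = 226,368,000 / 226,368,000 = 1.
Bit depth = 1 × 8 = 8 bits.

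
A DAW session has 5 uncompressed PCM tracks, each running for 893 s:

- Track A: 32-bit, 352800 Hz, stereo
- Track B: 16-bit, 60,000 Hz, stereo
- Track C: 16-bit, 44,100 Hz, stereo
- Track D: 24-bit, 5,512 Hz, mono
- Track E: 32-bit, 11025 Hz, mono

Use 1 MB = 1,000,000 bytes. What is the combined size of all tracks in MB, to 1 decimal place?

Track A: 352,800 × 893 × 4 × 2 = 2,520,403,200 bytes.
Track B: 60,000 × 893 × 2 × 2 = 214,320,000 bytes.
Track C: 44,100 × 893 × 2 × 2 = 157,525,200 bytes.
Track D: 5,512 × 893 × 3 × 1 = 14,766,648 bytes.
Track E: 11,025 × 893 × 4 × 1 = 39,381,300 bytes.
Total = 2,946,396,348 bytes = 2946.4 MB.

2946.4 MB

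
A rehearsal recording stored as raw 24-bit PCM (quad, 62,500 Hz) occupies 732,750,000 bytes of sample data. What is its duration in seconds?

Byte rate = 62,500 × 3 × 4 = 750,000 bytes/s.
Duration = 732,750,000 / 750,000 = 977 s.

977 seconds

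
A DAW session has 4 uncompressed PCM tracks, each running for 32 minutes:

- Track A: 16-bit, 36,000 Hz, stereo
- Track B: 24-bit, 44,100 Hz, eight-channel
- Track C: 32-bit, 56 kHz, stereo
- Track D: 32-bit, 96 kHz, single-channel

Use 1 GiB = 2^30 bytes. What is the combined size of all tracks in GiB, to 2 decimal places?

3.64 GiB

32 minutes = 1,920 s.
Track A: 36,000 × 1,920 × 2 × 2 = 276,480,000 bytes.
Track B: 44,100 × 1,920 × 3 × 8 = 2,032,128,000 bytes.
Track C: 56,000 × 1,920 × 4 × 2 = 860,160,000 bytes.
Track D: 96,000 × 1,920 × 4 × 1 = 737,280,000 bytes.
Total = 3,906,048,000 bytes = 3.64 GiB.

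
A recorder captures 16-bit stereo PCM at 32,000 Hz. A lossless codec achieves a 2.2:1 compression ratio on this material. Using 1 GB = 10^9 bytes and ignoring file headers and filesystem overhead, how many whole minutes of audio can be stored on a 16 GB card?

Uncompressed byte rate = 32,000 × 2 × 2 = 128,000 bytes/s.
After 2.2:1 compression, effective rate ≈ 58181.82 bytes/s.
Capacity = 16 × 1,000,000,000 = 16,000,000,000 bytes.
16,000,000,000 / effective rate ≈ 275000 s → 4,583 minutes.

4,583 minutes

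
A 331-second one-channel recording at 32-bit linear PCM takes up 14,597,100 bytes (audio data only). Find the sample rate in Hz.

Bytes = sample_rate × seconds × bytes_per_sample × channels.
sample_rate = 14,597,100 / (331 × 4 × 1) = 14,597,100 / 1,324 = 11,025 Hz.

11,025 Hz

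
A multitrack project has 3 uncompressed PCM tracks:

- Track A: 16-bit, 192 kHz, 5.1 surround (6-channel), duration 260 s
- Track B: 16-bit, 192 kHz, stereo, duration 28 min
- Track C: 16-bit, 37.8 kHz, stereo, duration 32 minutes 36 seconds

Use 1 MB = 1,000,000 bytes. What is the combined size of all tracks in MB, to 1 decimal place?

2185.0 MB

Track A: 192,000 × 260 × 2 × 6 = 599,040,000 bytes.
Track B: 28 min = 1,680 s; 192,000 × 1,680 × 2 × 2 = 1,290,240,000 bytes.
Track C: 32 minutes 36 seconds = 1,956 s; 37,800 × 1,956 × 2 × 2 = 295,747,200 bytes.
Total = 2,185,027,200 bytes = 2185.0 MB.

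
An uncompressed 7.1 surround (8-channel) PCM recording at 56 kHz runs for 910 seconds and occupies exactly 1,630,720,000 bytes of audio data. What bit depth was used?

32 bits

Bytes per sample = 1,630,720,000 / (56,000 × 910 × 8) = 1,630,720,000 / 407,680,000 = 4.
Bit depth = 4 × 8 = 32 bits.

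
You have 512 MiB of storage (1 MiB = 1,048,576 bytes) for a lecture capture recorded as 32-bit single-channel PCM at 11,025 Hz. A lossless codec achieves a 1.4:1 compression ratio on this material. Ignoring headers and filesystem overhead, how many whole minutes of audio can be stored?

284 minutes

Uncompressed byte rate = 11,025 × 4 × 1 = 44,100 bytes/s.
After 1.4:1 compression, effective rate ≈ 31500 bytes/s.
Capacity = 512 × 1,048,576 = 536,870,912 bytes.
536,870,912 / effective rate ≈ 17043.52 s → 284 minutes.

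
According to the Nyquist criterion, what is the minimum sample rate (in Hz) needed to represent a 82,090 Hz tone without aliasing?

164,180 Hz

Minimum sample rate = 2 × 82,090 Hz = 164,180 Hz.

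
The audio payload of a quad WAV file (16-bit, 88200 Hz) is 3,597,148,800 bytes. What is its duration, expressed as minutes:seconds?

Byte rate = 88,200 × 2 × 4 = 705,600 bytes/s.
Duration = 3,597,148,800 / 705,600 = 5,098 s.
5,098 s = 84:58.

84:58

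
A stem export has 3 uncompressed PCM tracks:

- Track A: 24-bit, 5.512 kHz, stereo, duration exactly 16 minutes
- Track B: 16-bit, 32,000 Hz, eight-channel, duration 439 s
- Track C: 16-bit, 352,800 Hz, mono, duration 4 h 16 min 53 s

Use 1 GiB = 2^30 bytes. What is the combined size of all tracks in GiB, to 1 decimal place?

Track A: exactly 16 minutes = 960 s; 5,512 × 960 × 3 × 2 = 31,749,120 bytes.
Track B: 32,000 × 439 × 2 × 8 = 224,768,000 bytes.
Track C: 4 h 16 min 53 s = 15,413 s; 352,800 × 15,413 × 2 × 1 = 10,875,412,800 bytes.
Total = 11,131,929,920 bytes = 10.4 GiB.

10.4 GiB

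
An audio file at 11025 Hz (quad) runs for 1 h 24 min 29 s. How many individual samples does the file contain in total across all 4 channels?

223,542,900 samples

1 h 24 min 29 s = 5,069 s.
11,025 × 5,069 s × 4 ch = 223,542,900 samples.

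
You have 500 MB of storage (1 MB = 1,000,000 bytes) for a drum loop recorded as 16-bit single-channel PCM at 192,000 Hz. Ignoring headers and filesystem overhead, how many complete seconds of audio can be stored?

1,302 seconds

Uncompressed byte rate = 192,000 × 2 × 1 = 384,000 bytes/s.
Capacity = 500 × 1,000,000 = 500,000,000 bytes.
500,000,000 / 384,000 ≈ 1302.08 s → 1,302 seconds.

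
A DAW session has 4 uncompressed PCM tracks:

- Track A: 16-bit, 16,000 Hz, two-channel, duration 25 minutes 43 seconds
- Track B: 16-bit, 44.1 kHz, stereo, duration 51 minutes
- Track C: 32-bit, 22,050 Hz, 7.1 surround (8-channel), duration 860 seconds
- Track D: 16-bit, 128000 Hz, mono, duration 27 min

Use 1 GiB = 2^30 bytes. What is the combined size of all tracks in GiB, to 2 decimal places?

1.55 GiB

Track A: 25 minutes 43 seconds = 1,543 s; 16,000 × 1,543 × 2 × 2 = 98,752,000 bytes.
Track B: 51 minutes = 3,060 s; 44,100 × 3,060 × 2 × 2 = 539,784,000 bytes.
Track C: 22,050 × 860 × 4 × 8 = 606,816,000 bytes.
Track D: 27 min = 1,620 s; 128,000 × 1,620 × 2 × 1 = 414,720,000 bytes.
Total = 1,660,072,000 bytes = 1.55 GiB.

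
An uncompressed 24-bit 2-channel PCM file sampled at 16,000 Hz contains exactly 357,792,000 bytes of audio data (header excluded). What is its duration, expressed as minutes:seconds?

62:07

Byte rate = 16,000 × 3 × 2 = 96,000 bytes/s.
Duration = 357,792,000 / 96,000 = 3,727 s.
3,727 s = 62:07.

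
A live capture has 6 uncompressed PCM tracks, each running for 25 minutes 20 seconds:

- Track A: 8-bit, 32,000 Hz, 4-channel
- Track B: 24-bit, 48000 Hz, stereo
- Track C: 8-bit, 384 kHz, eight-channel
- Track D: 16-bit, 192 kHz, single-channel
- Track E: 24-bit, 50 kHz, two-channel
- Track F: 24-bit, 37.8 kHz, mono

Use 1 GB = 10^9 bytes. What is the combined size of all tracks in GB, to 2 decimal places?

25 minutes 20 seconds = 1,520 s.
Track A: 32,000 × 1,520 × 1 × 4 = 194,560,000 bytes.
Track B: 48,000 × 1,520 × 3 × 2 = 437,760,000 bytes.
Track C: 384,000 × 1,520 × 1 × 8 = 4,669,440,000 bytes.
Track D: 192,000 × 1,520 × 2 × 1 = 583,680,000 bytes.
Track E: 50,000 × 1,520 × 3 × 2 = 456,000,000 bytes.
Track F: 37,800 × 1,520 × 3 × 1 = 172,368,000 bytes.
Total = 6,513,808,000 bytes = 6.51 GB.

6.51 GB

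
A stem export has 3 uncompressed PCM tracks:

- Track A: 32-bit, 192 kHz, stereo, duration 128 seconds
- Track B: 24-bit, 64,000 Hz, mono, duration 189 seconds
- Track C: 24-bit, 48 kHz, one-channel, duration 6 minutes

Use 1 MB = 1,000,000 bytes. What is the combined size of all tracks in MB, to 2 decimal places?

Track A: 192,000 × 128 × 4 × 2 = 196,608,000 bytes.
Track B: 64,000 × 189 × 3 × 1 = 36,288,000 bytes.
Track C: 6 minutes = 360 s; 48,000 × 360 × 3 × 1 = 51,840,000 bytes.
Total = 284,736,000 bytes = 284.74 MB.

284.74 MB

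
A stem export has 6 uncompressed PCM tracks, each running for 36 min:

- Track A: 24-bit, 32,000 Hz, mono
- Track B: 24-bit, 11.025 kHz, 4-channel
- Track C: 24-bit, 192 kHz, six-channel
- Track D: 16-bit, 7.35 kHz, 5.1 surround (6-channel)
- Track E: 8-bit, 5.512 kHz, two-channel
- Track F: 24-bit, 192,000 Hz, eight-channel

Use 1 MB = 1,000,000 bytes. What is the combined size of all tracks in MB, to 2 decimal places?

18125.69 MB

36 min = 2,160 s.
Track A: 32,000 × 2,160 × 3 × 1 = 207,360,000 bytes.
Track B: 11,025 × 2,160 × 3 × 4 = 285,768,000 bytes.
Track C: 192,000 × 2,160 × 3 × 6 = 7,464,960,000 bytes.
Track D: 7,350 × 2,160 × 2 × 6 = 190,512,000 bytes.
Track E: 5,512 × 2,160 × 1 × 2 = 23,811,840 bytes.
Track F: 192,000 × 2,160 × 3 × 8 = 9,953,280,000 bytes.
Total = 18,125,691,840 bytes = 18125.69 MB.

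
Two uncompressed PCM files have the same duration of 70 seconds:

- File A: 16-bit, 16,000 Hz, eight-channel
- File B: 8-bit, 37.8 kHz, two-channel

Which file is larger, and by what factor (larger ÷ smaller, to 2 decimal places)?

File A, by a factor of 3.39

File A: 16,000 × 2 × 8 = 256,000 bytes/s.
File B: 37,800 × 1 × 2 = 75,600 bytes/s.
File A is larger; ratio = 17,920,000 / 5,292,000 = 3.39.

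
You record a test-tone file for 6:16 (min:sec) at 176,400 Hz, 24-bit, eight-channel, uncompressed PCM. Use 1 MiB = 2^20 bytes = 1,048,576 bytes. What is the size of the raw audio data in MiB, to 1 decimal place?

1518.1 MiB

Duration = 6:16 (min:sec) = 376 s.
Bytes = 176,400 samples/s × 376 s × 3 bytes/sample × 8 ch = 1,591,833,600 bytes.
1,591,833,600 / 1,048,576 = 1518.1 MiB.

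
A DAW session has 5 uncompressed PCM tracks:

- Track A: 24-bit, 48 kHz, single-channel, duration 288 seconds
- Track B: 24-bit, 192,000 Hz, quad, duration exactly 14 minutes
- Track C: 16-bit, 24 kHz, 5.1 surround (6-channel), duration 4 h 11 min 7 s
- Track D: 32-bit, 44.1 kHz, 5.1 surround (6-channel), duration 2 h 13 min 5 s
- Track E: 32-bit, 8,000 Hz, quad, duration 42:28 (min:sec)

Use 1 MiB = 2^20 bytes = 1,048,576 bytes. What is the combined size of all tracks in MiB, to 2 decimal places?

14394.37 MiB

Track A: 48,000 × 288 × 3 × 1 = 41,472,000 bytes.
Track B: exactly 14 minutes = 840 s; 192,000 × 840 × 3 × 4 = 1,935,360,000 bytes.
Track C: 4 h 11 min 7 s = 15,067 s; 24,000 × 15,067 × 2 × 6 = 4,339,296,000 bytes.
Track D: 2 h 13 min 5 s = 7,985 s; 44,100 × 7,985 × 4 × 6 = 8,451,324,000 bytes.
Track E: 42:28 (min:sec) = 2,548 s; 8,000 × 2,548 × 4 × 4 = 326,144,000 bytes.
Total = 15,093,596,000 bytes = 14394.37 MiB.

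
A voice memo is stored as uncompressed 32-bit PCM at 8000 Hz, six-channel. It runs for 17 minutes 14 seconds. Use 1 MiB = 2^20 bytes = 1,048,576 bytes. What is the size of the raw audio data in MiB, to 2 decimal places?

189.33 MiB

Duration = 17 minutes 14 seconds = 1,034 s.
Bytes = 8,000 samples/s × 1,034 s × 4 bytes/sample × 6 ch = 198,528,000 bytes.
198,528,000 / 1,048,576 = 189.33 MiB.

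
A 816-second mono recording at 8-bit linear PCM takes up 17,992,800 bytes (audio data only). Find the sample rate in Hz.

Bytes = sample_rate × seconds × bytes_per_sample × channels.
sample_rate = 17,992,800 / (816 × 1 × 1) = 17,992,800 / 816 = 22,050 Hz.

22,050 Hz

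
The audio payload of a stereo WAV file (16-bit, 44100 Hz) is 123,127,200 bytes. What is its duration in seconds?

698 seconds

Byte rate = 44,100 × 2 × 2 = 176,400 bytes/s.
Duration = 123,127,200 / 176,400 = 698 s.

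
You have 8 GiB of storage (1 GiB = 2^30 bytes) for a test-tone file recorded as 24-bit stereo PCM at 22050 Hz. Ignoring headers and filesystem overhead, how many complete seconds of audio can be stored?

Uncompressed byte rate = 22,050 × 3 × 2 = 132,300 bytes/s.
Capacity = 8 × 1,073,741,824 = 8,589,934,592 bytes.
8,589,934,592 / 132,300 ≈ 64927.7 s → 64,927 seconds.

64,927 seconds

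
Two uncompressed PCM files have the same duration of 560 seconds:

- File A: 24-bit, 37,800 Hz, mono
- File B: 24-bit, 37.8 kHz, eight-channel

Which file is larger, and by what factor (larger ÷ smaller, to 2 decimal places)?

File B, by a factor of 8.00

File A: 37,800 × 3 × 1 = 113,400 bytes/s.
File B: 37,800 × 3 × 8 = 907,200 bytes/s.
File B is larger; ratio = 508,032,000 / 63,504,000 = 8.00.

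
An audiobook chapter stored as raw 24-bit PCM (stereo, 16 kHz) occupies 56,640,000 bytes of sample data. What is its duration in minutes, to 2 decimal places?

Byte rate = 16,000 × 3 × 2 = 96,000 bytes/s.
Duration = 56,640,000 / 96,000 = 590 s.
590 s / 60 = 9.83 minutes.

9.83 minutes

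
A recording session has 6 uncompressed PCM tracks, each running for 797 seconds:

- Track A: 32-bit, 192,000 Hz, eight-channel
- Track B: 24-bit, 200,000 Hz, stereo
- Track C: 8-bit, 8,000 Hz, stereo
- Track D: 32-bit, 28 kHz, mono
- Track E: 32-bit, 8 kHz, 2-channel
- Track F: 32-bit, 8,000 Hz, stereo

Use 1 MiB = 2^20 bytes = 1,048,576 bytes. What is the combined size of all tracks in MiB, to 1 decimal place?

Track A: 192,000 × 797 × 4 × 8 = 4,896,768,000 bytes.
Track B: 200,000 × 797 × 3 × 2 = 956,400,000 bytes.
Track C: 8,000 × 797 × 1 × 2 = 12,752,000 bytes.
Track D: 28,000 × 797 × 4 × 1 = 89,264,000 bytes.
Track E: 8,000 × 797 × 4 × 2 = 51,008,000 bytes.
Track F: 8,000 × 797 × 4 × 2 = 51,008,000 bytes.
Total = 6,057,200,000 bytes = 5776.6 MiB.

5776.6 MiB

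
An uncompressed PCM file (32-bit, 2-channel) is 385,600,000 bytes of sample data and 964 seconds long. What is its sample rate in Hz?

Bytes = sample_rate × seconds × bytes_per_sample × channels.
sample_rate = 385,600,000 / (964 × 4 × 2) = 385,600,000 / 7,712 = 50,000 Hz.

50,000 Hz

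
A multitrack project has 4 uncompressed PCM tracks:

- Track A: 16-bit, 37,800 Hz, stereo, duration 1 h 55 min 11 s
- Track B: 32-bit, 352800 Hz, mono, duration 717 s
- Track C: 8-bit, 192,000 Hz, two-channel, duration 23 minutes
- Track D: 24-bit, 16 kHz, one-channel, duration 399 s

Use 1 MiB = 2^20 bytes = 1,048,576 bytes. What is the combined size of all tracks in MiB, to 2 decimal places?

2485.13 MiB

Track A: 1 h 55 min 11 s = 6,911 s; 37,800 × 6,911 × 2 × 2 = 1,044,943,200 bytes.
Track B: 352,800 × 717 × 4 × 1 = 1,011,830,400 bytes.
Track C: 23 minutes = 1,380 s; 192,000 × 1,380 × 1 × 2 = 529,920,000 bytes.
Track D: 16,000 × 399 × 3 × 1 = 19,152,000 bytes.
Total = 2,605,845,600 bytes = 2485.13 MiB.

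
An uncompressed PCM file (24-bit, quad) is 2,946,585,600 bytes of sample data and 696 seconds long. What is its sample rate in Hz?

Bytes = sample_rate × seconds × bytes_per_sample × channels.
sample_rate = 2,946,585,600 / (696 × 3 × 4) = 2,946,585,600 / 8,352 = 352,800 Hz.

352,800 Hz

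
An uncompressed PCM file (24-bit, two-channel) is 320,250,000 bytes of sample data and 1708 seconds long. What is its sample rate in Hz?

Bytes = sample_rate × seconds × bytes_per_sample × channels.
sample_rate = 320,250,000 / (1,708 × 3 × 2) = 320,250,000 / 10,248 = 31,250 Hz.

31,250 Hz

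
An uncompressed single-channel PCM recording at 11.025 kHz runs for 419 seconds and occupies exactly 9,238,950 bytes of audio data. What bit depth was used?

Bytes per sample = 9,238,950 / (11,025 × 419 × 1) = 9,238,950 / 4,619,475 = 2.
Bit depth = 2 × 8 = 16 bits.

16 bits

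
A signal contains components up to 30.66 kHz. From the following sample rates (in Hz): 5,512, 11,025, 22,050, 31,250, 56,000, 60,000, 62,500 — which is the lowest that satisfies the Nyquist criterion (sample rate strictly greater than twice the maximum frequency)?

62,500 Hz

Need sample rate > 2 × 30,660 = 61,320 Hz.
Lowest listed rate above 61,320 Hz is 62,500 Hz.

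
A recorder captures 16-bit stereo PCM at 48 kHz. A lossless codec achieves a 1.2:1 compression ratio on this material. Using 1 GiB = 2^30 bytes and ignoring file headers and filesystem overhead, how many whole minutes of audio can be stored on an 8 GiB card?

Uncompressed byte rate = 48,000 × 2 × 2 = 192,000 bytes/s.
After 1.2:1 compression, effective rate ≈ 160000 bytes/s.
Capacity = 8 × 1,073,741,824 = 8,589,934,592 bytes.
8,589,934,592 / effective rate ≈ 53687.09 s → 894 minutes.

894 minutes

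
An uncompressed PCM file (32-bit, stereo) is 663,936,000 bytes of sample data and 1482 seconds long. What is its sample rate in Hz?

Bytes = sample_rate × seconds × bytes_per_sample × channels.
sample_rate = 663,936,000 / (1,482 × 4 × 2) = 663,936,000 / 11,856 = 56,000 Hz.

56,000 Hz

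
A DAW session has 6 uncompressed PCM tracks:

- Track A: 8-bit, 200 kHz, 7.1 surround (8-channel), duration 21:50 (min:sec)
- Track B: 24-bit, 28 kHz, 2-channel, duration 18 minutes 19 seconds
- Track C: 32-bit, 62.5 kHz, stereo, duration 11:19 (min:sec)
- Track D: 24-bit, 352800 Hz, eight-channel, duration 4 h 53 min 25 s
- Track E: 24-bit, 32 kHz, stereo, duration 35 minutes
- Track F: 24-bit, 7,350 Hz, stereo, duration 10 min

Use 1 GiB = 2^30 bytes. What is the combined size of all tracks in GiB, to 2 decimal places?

Track A: 21:50 (min:sec) = 1,310 s; 200,000 × 1,310 × 1 × 8 = 2,096,000,000 bytes.
Track B: 18 minutes 19 seconds = 1,099 s; 28,000 × 1,099 × 3 × 2 = 184,632,000 bytes.
Track C: 11:19 (min:sec) = 679 s; 62,500 × 679 × 4 × 2 = 339,500,000 bytes.
Track D: 4 h 53 min 25 s = 17,605 s; 352,800 × 17,605 × 3 × 8 = 149,065,056,000 bytes.
Track E: 35 minutes = 2,100 s; 32,000 × 2,100 × 3 × 2 = 403,200,000 bytes.
Track F: 10 min = 600 s; 7,350 × 600 × 3 × 2 = 26,460,000 bytes.
Total = 152,114,848,000 bytes = 141.67 GiB.

141.67 GiB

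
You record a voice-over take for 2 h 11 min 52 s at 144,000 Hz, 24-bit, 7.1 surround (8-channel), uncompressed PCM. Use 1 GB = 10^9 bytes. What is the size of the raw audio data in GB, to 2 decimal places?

Duration = 2 h 11 min 52 s = 7,912 s.
Bytes = 144,000 samples/s × 7,912 s × 3 bytes/sample × 8 ch = 27,343,872,000 bytes.
27,343,872,000 / 1,000,000,000 = 27.34 GB.

27.34 GB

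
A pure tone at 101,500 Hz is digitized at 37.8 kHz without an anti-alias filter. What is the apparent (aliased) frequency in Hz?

Nyquist = 37,800/2 = 18,900 Hz; 101,500 Hz exceeds it.
Alias = |101,500 − 3×37,800| = |101,500 − 113,400| = 11,900 Hz.

11,900 Hz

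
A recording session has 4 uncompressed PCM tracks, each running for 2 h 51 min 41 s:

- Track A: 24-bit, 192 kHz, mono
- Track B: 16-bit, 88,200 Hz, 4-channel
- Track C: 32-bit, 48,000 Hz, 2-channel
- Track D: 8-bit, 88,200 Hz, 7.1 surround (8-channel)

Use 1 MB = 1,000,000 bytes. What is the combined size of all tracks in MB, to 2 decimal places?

2 h 51 min 41 s = 10,301 s.
Track A: 192,000 × 10,301 × 3 × 1 = 5,933,376,000 bytes.
Track B: 88,200 × 10,301 × 2 × 4 = 7,268,385,600 bytes.
Track C: 48,000 × 10,301 × 4 × 2 = 3,955,584,000 bytes.
Track D: 88,200 × 10,301 × 1 × 8 = 7,268,385,600 bytes.
Total = 24,425,731,200 bytes = 24425.73 MB.

24425.73 MB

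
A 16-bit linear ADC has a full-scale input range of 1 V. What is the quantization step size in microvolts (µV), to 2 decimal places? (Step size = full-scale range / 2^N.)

15.26 µV

1 V / 2^16 = 1 / 65,536 V = 15.26 µV.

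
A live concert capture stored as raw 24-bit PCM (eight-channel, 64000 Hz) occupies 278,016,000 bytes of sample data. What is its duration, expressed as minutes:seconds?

Byte rate = 64,000 × 3 × 8 = 1,536,000 bytes/s.
Duration = 278,016,000 / 1,536,000 = 181 s.
181 s = 3:01.

3:01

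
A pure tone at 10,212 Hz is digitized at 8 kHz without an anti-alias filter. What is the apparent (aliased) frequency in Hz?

Nyquist = 8,000/2 = 4,000 Hz; 10,212 Hz exceeds it.
Alias = |10,212 − 1×8,000| = |10,212 − 8,000| = 2,212 Hz.

2,212 Hz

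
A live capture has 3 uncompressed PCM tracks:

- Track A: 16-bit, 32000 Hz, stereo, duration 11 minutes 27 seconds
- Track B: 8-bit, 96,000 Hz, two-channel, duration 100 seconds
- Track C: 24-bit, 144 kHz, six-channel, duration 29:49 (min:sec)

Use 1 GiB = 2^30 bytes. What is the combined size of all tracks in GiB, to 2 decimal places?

4.42 GiB

Track A: 11 minutes 27 seconds = 687 s; 32,000 × 687 × 2 × 2 = 87,936,000 bytes.
Track B: 96,000 × 100 × 1 × 2 = 19,200,000 bytes.
Track C: 29:49 (min:sec) = 1,789 s; 144,000 × 1,789 × 3 × 6 = 4,637,088,000 bytes.
Total = 4,744,224,000 bytes = 4.42 GiB.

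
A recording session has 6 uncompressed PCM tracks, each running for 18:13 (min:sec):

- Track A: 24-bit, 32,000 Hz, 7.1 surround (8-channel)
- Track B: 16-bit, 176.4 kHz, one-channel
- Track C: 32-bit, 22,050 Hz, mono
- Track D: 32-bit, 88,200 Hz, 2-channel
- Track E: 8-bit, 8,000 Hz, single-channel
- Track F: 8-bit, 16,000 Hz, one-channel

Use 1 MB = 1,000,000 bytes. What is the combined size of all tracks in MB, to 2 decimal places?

2118.89 MB

18:13 (min:sec) = 1,093 s.
Track A: 32,000 × 1,093 × 3 × 8 = 839,424,000 bytes.
Track B: 176,400 × 1,093 × 2 × 1 = 385,610,400 bytes.
Track C: 22,050 × 1,093 × 4 × 1 = 96,402,600 bytes.
Track D: 88,200 × 1,093 × 4 × 2 = 771,220,800 bytes.
Track E: 8,000 × 1,093 × 1 × 1 = 8,744,000 bytes.
Track F: 16,000 × 1,093 × 1 × 1 = 17,488,000 bytes.
Total = 2,118,889,800 bytes = 2118.89 MB.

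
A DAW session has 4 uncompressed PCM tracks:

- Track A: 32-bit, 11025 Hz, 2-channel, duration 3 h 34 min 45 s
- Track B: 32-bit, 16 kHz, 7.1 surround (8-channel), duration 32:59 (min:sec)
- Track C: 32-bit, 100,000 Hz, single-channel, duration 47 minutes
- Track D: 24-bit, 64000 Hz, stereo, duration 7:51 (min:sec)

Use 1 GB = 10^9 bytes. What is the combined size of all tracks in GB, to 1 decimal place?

Track A: 3 h 34 min 45 s = 12,885 s; 11,025 × 12,885 × 4 × 2 = 1,136,457,000 bytes.
Track B: 32:59 (min:sec) = 1,979 s; 16,000 × 1,979 × 4 × 8 = 1,013,248,000 bytes.
Track C: 47 minutes = 2,820 s; 100,000 × 2,820 × 4 × 1 = 1,128,000,000 bytes.
Track D: 7:51 (min:sec) = 471 s; 64,000 × 471 × 3 × 2 = 180,864,000 bytes.
Total = 3,458,569,000 bytes = 3.5 GB.

3.5 GB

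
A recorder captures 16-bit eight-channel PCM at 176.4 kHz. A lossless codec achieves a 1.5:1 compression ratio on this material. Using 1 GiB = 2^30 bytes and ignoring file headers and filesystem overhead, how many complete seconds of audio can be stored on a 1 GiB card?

Uncompressed byte rate = 176,400 × 2 × 8 = 2,822,400 bytes/s.
After 1.5:1 compression, effective rate ≈ 1881600 bytes/s.
Capacity = 1 × 1,073,741,824 = 1,073,741,824 bytes.
1,073,741,824 / effective rate ≈ 570.65 s → 570 seconds.

570 seconds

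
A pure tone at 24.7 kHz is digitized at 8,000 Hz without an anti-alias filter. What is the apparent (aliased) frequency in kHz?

Nyquist = 8,000/2 = 4,000 Hz; 24,700 Hz exceeds it.
Alias = |24,700 − 3×8,000| = |24,700 − 24,000| = 700 Hz = 0.7 kHz.

0.7 kHz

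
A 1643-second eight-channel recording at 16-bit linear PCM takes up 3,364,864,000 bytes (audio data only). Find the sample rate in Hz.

128,000 Hz

Bytes = sample_rate × seconds × bytes_per_sample × channels.
sample_rate = 3,364,864,000 / (1,643 × 2 × 8) = 3,364,864,000 / 26,288 = 128,000 Hz.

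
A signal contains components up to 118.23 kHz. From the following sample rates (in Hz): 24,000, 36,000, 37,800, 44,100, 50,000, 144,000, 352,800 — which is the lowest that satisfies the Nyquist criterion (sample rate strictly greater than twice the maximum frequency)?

Need sample rate > 2 × 118,230 = 236,460 Hz.
Lowest listed rate above 236,460 Hz is 352,800 Hz.

352,800 Hz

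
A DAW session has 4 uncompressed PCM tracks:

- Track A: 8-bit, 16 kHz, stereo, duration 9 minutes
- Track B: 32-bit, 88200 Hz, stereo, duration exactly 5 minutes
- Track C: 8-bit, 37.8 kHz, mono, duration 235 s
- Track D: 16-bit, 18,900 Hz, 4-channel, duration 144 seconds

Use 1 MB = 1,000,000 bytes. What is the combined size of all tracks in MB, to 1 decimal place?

Track A: 9 minutes = 540 s; 16,000 × 540 × 1 × 2 = 17,280,000 bytes.
Track B: exactly 5 minutes = 300 s; 88,200 × 300 × 4 × 2 = 211,680,000 bytes.
Track C: 37,800 × 235 × 1 × 1 = 8,883,000 bytes.
Track D: 18,900 × 144 × 2 × 4 = 21,772,800 bytes.
Total = 259,615,800 bytes = 259.6 MB.

259.6 MB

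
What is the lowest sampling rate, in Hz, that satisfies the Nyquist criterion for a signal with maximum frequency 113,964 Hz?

Minimum sample rate = 2 × 113,964 Hz = 227,928 Hz.

227,928 Hz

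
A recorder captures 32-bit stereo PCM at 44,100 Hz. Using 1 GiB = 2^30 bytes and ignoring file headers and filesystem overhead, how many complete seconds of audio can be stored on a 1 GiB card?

Uncompressed byte rate = 44,100 × 4 × 2 = 352,800 bytes/s.
Capacity = 1 × 1,073,741,824 = 1,073,741,824 bytes.
1,073,741,824 / 352,800 ≈ 3043.49 s → 3,043 seconds.

3,043 seconds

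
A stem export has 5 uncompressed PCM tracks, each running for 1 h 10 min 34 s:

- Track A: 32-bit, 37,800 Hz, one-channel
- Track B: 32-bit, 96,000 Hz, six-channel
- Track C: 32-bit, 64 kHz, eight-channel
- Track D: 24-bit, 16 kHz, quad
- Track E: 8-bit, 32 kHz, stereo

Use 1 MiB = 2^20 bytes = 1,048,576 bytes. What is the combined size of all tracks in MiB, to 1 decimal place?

1 h 10 min 34 s = 4,234 s.
Track A: 37,800 × 4,234 × 4 × 1 = 640,180,800 bytes.
Track B: 96,000 × 4,234 × 4 × 6 = 9,755,136,000 bytes.
Track C: 64,000 × 4,234 × 4 × 8 = 8,671,232,000 bytes.
Track D: 16,000 × 4,234 × 3 × 4 = 812,928,000 bytes.
Track E: 32,000 × 4,234 × 1 × 2 = 270,976,000 bytes.
Total = 20,150,452,800 bytes = 19217.0 MiB.

19217.0 MiB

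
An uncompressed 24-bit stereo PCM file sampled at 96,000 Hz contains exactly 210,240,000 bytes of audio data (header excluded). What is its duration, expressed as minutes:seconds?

Byte rate = 96,000 × 3 × 2 = 576,000 bytes/s.
Duration = 210,240,000 / 576,000 = 365 s.
365 s = 6:05.

6:05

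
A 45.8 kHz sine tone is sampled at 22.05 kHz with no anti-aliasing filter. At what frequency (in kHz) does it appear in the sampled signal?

Nyquist = 22,050/2 = 11,025 Hz; 45,800 Hz exceeds it.
Alias = |45,800 − 2×22,050| = |45,800 − 44,100| = 1,700 Hz = 1.7 kHz.

1.7 kHz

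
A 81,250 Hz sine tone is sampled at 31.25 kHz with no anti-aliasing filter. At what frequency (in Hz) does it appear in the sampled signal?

12,500 Hz

Nyquist = 31,250/2 = 15,625 Hz; 81,250 Hz exceeds it.
Alias = |81,250 − 3×31,250| = |81,250 − 93,750| = 12,500 Hz.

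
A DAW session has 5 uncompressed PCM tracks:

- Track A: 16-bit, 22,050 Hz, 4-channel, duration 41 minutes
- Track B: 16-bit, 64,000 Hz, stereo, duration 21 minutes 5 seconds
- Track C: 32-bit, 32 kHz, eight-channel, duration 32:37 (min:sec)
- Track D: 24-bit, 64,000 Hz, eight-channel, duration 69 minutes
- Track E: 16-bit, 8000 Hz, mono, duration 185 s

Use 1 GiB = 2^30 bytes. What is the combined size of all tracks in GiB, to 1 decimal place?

8.5 GiB

Track A: 41 minutes = 2,460 s; 22,050 × 2,460 × 2 × 4 = 433,944,000 bytes.
Track B: 21 minutes 5 seconds = 1,265 s; 64,000 × 1,265 × 2 × 2 = 323,840,000 bytes.
Track C: 32:37 (min:sec) = 1,957 s; 32,000 × 1,957 × 4 × 8 = 2,003,968,000 bytes.
Track D: 69 minutes = 4,140 s; 64,000 × 4,140 × 3 × 8 = 6,359,040,000 bytes.
Track E: 8,000 × 185 × 2 × 1 = 2,960,000 bytes.
Total = 9,123,752,000 bytes = 8.5 GiB.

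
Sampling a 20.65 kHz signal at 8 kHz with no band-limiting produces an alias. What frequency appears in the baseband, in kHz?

3.35 kHz

Nyquist = 8,000/2 = 4,000 Hz; 20,650 Hz exceeds it.
Alias = |20,650 − 3×8,000| = |20,650 − 24,000| = 3,350 Hz = 3.35 kHz.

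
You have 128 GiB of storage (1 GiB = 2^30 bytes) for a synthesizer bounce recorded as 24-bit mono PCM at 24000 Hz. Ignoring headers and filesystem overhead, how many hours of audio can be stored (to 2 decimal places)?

Uncompressed byte rate = 24,000 × 3 × 1 = 72,000 bytes/s.
Capacity = 128 × 1,073,741,824 = 137,438,953,472 bytes.
137,438,953,472 / 72,000 ≈ 1908874.35 s → 530.24 hours.

530.24 hours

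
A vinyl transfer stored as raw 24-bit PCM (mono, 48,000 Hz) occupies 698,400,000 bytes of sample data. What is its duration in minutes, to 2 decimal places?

Byte rate = 48,000 × 3 × 1 = 144,000 bytes/s.
Duration = 698,400,000 / 144,000 = 4,850 s.
4,850 s / 60 = 80.83 minutes.

80.83 minutes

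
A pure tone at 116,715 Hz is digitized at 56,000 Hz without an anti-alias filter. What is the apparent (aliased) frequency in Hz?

4,715 Hz

Nyquist = 56,000/2 = 28,000 Hz; 116,715 Hz exceeds it.
Alias = |116,715 − 2×56,000| = |116,715 − 112,000| = 4,715 Hz.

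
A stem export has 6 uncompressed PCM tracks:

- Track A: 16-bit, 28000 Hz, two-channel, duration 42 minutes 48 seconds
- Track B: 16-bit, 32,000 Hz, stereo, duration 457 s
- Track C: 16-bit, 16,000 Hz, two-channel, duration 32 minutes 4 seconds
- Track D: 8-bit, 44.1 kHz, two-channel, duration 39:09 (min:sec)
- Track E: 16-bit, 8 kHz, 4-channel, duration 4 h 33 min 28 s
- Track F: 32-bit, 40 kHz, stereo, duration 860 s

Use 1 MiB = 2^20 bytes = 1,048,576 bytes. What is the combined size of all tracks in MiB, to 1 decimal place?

1909.0 MiB

Track A: 42 minutes 48 seconds = 2,568 s; 28,000 × 2,568 × 2 × 2 = 287,616,000 bytes.
Track B: 32,000 × 457 × 2 × 2 = 58,496,000 bytes.
Track C: 32 minutes 4 seconds = 1,924 s; 16,000 × 1,924 × 2 × 2 = 123,136,000 bytes.
Track D: 39:09 (min:sec) = 2,349 s; 44,100 × 2,349 × 1 × 2 = 207,181,800 bytes.
Track E: 4 h 33 min 28 s = 16,408 s; 8,000 × 16,408 × 2 × 4 = 1,050,112,000 bytes.
Track F: 40,000 × 860 × 4 × 2 = 275,200,000 bytes.
Total = 2,001,741,800 bytes = 1909.0 MiB.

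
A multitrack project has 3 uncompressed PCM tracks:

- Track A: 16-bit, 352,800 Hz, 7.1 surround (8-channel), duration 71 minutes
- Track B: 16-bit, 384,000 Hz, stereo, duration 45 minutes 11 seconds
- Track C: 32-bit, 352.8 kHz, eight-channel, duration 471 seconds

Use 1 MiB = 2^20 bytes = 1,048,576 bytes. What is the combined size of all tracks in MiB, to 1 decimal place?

31975.1 MiB

Track A: 71 minutes = 4,260 s; 352,800 × 4,260 × 2 × 8 = 24,046,848,000 bytes.
Track B: 45 minutes 11 seconds = 2,711 s; 384,000 × 2,711 × 2 × 2 = 4,164,096,000 bytes.
Track C: 352,800 × 471 × 4 × 8 = 5,317,401,600 bytes.
Total = 33,528,345,600 bytes = 31975.1 MiB.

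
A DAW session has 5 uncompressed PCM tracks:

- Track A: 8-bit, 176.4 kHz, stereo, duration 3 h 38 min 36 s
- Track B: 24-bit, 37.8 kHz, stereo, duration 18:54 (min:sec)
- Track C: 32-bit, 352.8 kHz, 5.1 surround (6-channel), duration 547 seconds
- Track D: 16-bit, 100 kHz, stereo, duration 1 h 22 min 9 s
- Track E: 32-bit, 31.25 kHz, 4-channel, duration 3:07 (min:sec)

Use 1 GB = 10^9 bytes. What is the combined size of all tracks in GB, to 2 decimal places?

Track A: 3 h 38 min 36 s = 13,116 s; 176,400 × 13,116 × 1 × 2 = 4,627,324,800 bytes.
Track B: 18:54 (min:sec) = 1,134 s; 37,800 × 1,134 × 3 × 2 = 257,191,200 bytes.
Track C: 352,800 × 547 × 4 × 6 = 4,631,558,400 bytes.
Track D: 1 h 22 min 9 s = 4,929 s; 100,000 × 4,929 × 2 × 2 = 1,971,600,000 bytes.
Track E: 3:07 (min:sec) = 187 s; 31,250 × 187 × 4 × 4 = 93,500,000 bytes.
Total = 11,581,174,400 bytes = 11.58 GB.

11.58 GB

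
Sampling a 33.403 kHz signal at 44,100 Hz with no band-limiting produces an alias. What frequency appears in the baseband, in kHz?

Nyquist = 44,100/2 = 22,050 Hz; 33,403 Hz exceeds it.
Alias = |33,403 − 1×44,100| = |33,403 − 44,100| = 10,697 Hz = 10.697 kHz.

10.697 kHz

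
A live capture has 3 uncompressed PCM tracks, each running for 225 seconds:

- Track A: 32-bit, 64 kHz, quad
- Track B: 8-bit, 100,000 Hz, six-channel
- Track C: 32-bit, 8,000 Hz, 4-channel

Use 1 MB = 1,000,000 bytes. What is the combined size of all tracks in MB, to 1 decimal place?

394.2 MB

Track A: 64,000 × 225 × 4 × 4 = 230,400,000 bytes.
Track B: 100,000 × 225 × 1 × 6 = 135,000,000 bytes.
Track C: 8,000 × 225 × 4 × 4 = 28,800,000 bytes.
Total = 394,200,000 bytes = 394.2 MB.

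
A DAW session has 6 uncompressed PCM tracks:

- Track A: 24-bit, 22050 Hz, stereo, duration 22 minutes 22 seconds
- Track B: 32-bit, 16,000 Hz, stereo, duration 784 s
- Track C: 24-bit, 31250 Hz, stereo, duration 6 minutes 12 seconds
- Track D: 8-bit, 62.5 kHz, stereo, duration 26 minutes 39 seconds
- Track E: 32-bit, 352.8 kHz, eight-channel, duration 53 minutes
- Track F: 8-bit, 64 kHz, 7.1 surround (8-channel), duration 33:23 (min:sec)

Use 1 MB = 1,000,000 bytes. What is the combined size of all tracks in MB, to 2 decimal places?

Track A: 22 minutes 22 seconds = 1,342 s; 22,050 × 1,342 × 3 × 2 = 177,546,600 bytes.
Track B: 16,000 × 784 × 4 × 2 = 100,352,000 bytes.
Track C: 6 minutes 12 seconds = 372 s; 31,250 × 372 × 3 × 2 = 69,750,000 bytes.
Track D: 26 minutes 39 seconds = 1,599 s; 62,500 × 1,599 × 1 × 2 = 199,875,000 bytes.
Track E: 53 minutes = 3,180 s; 352,800 × 3,180 × 4 × 8 = 35,900,928,000 bytes.
Track F: 33:23 (min:sec) = 2,003 s; 64,000 × 2,003 × 1 × 8 = 1,025,536,000 bytes.
Total = 37,473,987,600 bytes = 37473.99 MB.

37473.99 MB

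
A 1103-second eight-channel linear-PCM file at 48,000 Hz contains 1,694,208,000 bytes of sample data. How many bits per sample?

Bytes per sample = 1,694,208,000 / (48,000 × 1,103 × 8) = 1,694,208,000 / 423,552,000 = 4.
Bit depth = 4 × 8 = 32 bits.

32 bits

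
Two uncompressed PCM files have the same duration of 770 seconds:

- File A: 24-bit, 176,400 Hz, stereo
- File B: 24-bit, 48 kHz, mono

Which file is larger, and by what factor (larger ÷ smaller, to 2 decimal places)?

File A: 176,400 × 3 × 2 = 1,058,400 bytes/s.
File B: 48,000 × 3 × 1 = 144,000 bytes/s.
File A is larger; ratio = 814,968,000 / 110,880,000 = 7.35.

File A, by a factor of 7.35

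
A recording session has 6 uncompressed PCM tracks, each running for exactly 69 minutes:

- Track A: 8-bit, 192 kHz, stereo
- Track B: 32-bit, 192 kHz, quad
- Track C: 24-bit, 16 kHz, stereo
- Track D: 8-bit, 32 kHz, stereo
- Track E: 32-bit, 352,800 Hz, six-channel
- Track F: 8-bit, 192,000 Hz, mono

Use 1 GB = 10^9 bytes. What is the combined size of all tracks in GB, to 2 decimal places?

exactly 69 minutes = 4,140 s.
Track A: 192,000 × 4,140 × 1 × 2 = 1,589,760,000 bytes.
Track B: 192,000 × 4,140 × 4 × 4 = 12,718,080,000 bytes.
Track C: 16,000 × 4,140 × 3 × 2 = 397,440,000 bytes.
Track D: 32,000 × 4,140 × 1 × 2 = 264,960,000 bytes.
Track E: 352,800 × 4,140 × 4 × 6 = 35,054,208,000 bytes.
Track F: 192,000 × 4,140 × 1 × 1 = 794,880,000 bytes.
Total = 50,819,328,000 bytes = 50.82 GB.

50.82 GB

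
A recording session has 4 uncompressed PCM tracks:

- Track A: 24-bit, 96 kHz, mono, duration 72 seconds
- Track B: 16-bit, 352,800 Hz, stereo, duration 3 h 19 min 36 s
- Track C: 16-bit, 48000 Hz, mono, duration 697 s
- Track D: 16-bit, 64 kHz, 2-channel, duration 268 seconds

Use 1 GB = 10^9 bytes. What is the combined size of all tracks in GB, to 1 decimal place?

17.1 GB

Track A: 96,000 × 72 × 3 × 1 = 20,736,000 bytes.
Track B: 3 h 19 min 36 s = 11,976 s; 352,800 × 11,976 × 2 × 2 = 16,900,531,200 bytes.
Track C: 48,000 × 697 × 2 × 1 = 66,912,000 bytes.
Track D: 64,000 × 268 × 2 × 2 = 68,608,000 bytes.
Total = 17,056,787,200 bytes = 17.1 GB.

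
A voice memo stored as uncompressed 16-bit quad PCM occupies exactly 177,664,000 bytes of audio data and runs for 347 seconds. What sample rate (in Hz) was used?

Bytes = sample_rate × seconds × bytes_per_sample × channels.
sample_rate = 177,664,000 / (347 × 2 × 4) = 177,664,000 / 2,776 = 64,000 Hz.

64,000 Hz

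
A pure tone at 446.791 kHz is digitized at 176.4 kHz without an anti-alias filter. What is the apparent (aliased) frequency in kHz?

82.409 kHz

Nyquist = 176,400/2 = 88,200 Hz; 446,791 Hz exceeds it.
Alias = |446,791 − 3×176,400| = |446,791 − 529,200| = 82,409 Hz = 82.409 kHz.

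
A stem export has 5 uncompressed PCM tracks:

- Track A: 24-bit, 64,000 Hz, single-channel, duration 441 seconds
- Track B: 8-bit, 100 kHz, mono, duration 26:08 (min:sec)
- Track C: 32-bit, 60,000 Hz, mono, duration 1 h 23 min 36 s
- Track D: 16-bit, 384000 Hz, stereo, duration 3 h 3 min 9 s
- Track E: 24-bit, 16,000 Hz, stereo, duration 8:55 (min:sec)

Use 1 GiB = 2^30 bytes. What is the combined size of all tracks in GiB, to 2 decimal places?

Track A: 64,000 × 441 × 3 × 1 = 84,672,000 bytes.
Track B: 26:08 (min:sec) = 1,568 s; 100,000 × 1,568 × 1 × 1 = 156,800,000 bytes.
Track C: 1 h 23 min 36 s = 5,016 s; 60,000 × 5,016 × 4 × 1 = 1,203,840,000 bytes.
Track D: 3 h 3 min 9 s = 10,989 s; 384,000 × 10,989 × 2 × 2 = 16,879,104,000 bytes.
Track E: 8:55 (min:sec) = 535 s; 16,000 × 535 × 3 × 2 = 51,360,000 bytes.
Total = 18,375,776,000 bytes = 17.11 GiB.

17.11 GiB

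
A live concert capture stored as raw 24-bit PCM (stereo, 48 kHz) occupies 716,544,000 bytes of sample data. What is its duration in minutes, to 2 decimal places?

Byte rate = 48,000 × 3 × 2 = 288,000 bytes/s.
Duration = 716,544,000 / 288,000 = 2,488 s.
2,488 s / 60 = 41.47 minutes.

41.47 minutes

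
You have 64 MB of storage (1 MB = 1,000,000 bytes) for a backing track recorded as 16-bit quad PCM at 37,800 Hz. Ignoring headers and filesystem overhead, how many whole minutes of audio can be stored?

3 minutes

Uncompressed byte rate = 37,800 × 2 × 4 = 302,400 bytes/s.
Capacity = 64 × 1,000,000 = 64,000,000 bytes.
64,000,000 / 302,400 ≈ 211.64 s → 3 minutes.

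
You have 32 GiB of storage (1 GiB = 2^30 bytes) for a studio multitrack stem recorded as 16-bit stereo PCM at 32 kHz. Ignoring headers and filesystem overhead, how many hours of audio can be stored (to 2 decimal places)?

74.57 hours

Uncompressed byte rate = 32,000 × 2 × 2 = 128,000 bytes/s.
Capacity = 32 × 1,073,741,824 = 34,359,738,368 bytes.
34,359,738,368 / 128,000 ≈ 268435.46 s → 74.57 hours.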